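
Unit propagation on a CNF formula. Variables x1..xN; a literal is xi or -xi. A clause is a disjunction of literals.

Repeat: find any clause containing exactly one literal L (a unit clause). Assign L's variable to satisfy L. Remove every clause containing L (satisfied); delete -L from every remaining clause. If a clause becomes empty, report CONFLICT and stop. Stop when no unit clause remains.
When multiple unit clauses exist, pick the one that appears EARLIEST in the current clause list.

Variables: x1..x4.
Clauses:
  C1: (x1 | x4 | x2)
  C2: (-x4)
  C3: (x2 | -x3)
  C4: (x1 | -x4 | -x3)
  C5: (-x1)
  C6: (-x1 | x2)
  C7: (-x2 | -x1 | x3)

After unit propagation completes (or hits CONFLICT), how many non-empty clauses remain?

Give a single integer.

Answer: 0

Derivation:
unit clause [-4] forces x4=F; simplify:
  drop 4 from [1, 4, 2] -> [1, 2]
  satisfied 2 clause(s); 5 remain; assigned so far: [4]
unit clause [-1] forces x1=F; simplify:
  drop 1 from [1, 2] -> [2]
  satisfied 3 clause(s); 2 remain; assigned so far: [1, 4]
unit clause [2] forces x2=T; simplify:
  satisfied 2 clause(s); 0 remain; assigned so far: [1, 2, 4]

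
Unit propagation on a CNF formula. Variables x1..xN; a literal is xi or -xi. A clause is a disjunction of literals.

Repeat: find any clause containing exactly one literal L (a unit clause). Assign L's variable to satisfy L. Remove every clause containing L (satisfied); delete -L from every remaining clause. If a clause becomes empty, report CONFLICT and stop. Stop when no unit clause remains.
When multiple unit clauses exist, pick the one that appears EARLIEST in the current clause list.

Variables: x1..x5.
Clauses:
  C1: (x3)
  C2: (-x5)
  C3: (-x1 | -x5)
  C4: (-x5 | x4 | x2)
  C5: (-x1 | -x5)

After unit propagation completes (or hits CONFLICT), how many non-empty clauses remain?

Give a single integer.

Answer: 0

Derivation:
unit clause [3] forces x3=T; simplify:
  satisfied 1 clause(s); 4 remain; assigned so far: [3]
unit clause [-5] forces x5=F; simplify:
  satisfied 4 clause(s); 0 remain; assigned so far: [3, 5]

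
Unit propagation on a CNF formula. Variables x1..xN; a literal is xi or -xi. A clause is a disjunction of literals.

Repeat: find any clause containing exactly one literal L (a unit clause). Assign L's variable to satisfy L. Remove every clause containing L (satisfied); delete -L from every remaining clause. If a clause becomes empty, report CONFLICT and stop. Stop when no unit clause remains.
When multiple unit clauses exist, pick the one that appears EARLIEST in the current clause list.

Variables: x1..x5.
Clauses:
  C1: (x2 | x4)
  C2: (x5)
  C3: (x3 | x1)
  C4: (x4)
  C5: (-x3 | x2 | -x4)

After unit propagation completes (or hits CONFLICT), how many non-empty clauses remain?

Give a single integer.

Answer: 2

Derivation:
unit clause [5] forces x5=T; simplify:
  satisfied 1 clause(s); 4 remain; assigned so far: [5]
unit clause [4] forces x4=T; simplify:
  drop -4 from [-3, 2, -4] -> [-3, 2]
  satisfied 2 clause(s); 2 remain; assigned so far: [4, 5]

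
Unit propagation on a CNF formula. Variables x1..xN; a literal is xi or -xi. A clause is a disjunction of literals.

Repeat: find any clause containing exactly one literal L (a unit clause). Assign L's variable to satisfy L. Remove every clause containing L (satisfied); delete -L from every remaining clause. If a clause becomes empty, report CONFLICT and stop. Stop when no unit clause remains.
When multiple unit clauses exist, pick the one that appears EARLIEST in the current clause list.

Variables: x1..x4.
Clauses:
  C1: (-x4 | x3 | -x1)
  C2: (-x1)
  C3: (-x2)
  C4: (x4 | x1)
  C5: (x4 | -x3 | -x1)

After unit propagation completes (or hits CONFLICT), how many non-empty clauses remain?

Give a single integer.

Answer: 0

Derivation:
unit clause [-1] forces x1=F; simplify:
  drop 1 from [4, 1] -> [4]
  satisfied 3 clause(s); 2 remain; assigned so far: [1]
unit clause [-2] forces x2=F; simplify:
  satisfied 1 clause(s); 1 remain; assigned so far: [1, 2]
unit clause [4] forces x4=T; simplify:
  satisfied 1 clause(s); 0 remain; assigned so far: [1, 2, 4]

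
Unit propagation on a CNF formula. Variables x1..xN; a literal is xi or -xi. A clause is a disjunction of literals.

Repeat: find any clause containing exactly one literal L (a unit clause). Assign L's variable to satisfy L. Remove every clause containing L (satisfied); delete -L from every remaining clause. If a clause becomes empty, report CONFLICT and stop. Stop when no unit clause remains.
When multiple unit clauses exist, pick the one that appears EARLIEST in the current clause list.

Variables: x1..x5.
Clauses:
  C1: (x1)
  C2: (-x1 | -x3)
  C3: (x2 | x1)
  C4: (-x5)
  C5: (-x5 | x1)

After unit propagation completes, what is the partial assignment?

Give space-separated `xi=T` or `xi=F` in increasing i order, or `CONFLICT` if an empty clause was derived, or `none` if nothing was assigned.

unit clause [1] forces x1=T; simplify:
  drop -1 from [-1, -3] -> [-3]
  satisfied 3 clause(s); 2 remain; assigned so far: [1]
unit clause [-3] forces x3=F; simplify:
  satisfied 1 clause(s); 1 remain; assigned so far: [1, 3]
unit clause [-5] forces x5=F; simplify:
  satisfied 1 clause(s); 0 remain; assigned so far: [1, 3, 5]

Answer: x1=T x3=F x5=F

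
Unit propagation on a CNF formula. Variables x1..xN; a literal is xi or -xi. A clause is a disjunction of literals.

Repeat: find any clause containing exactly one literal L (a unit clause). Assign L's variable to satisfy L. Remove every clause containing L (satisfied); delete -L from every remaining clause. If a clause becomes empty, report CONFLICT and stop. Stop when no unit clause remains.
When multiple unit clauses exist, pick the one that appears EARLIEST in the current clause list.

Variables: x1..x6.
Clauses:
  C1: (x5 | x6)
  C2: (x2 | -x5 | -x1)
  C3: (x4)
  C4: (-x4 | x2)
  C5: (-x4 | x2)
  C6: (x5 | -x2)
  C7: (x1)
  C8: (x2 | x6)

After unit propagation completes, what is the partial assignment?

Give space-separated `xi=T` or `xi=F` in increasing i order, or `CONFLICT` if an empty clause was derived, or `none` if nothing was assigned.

Answer: x1=T x2=T x4=T x5=T

Derivation:
unit clause [4] forces x4=T; simplify:
  drop -4 from [-4, 2] -> [2]
  drop -4 from [-4, 2] -> [2]
  satisfied 1 clause(s); 7 remain; assigned so far: [4]
unit clause [2] forces x2=T; simplify:
  drop -2 from [5, -2] -> [5]
  satisfied 4 clause(s); 3 remain; assigned so far: [2, 4]
unit clause [5] forces x5=T; simplify:
  satisfied 2 clause(s); 1 remain; assigned so far: [2, 4, 5]
unit clause [1] forces x1=T; simplify:
  satisfied 1 clause(s); 0 remain; assigned so far: [1, 2, 4, 5]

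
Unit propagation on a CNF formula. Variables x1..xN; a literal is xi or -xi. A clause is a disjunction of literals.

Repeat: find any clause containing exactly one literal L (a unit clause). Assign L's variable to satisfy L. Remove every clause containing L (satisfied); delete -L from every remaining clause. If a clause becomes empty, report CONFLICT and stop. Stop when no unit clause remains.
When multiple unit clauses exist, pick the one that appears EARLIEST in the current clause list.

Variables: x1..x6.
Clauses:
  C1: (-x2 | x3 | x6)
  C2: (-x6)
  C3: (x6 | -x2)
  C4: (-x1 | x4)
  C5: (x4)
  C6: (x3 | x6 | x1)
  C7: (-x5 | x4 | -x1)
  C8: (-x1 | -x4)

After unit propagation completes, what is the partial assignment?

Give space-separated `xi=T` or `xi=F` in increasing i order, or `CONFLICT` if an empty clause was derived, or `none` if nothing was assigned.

unit clause [-6] forces x6=F; simplify:
  drop 6 from [-2, 3, 6] -> [-2, 3]
  drop 6 from [6, -2] -> [-2]
  drop 6 from [3, 6, 1] -> [3, 1]
  satisfied 1 clause(s); 7 remain; assigned so far: [6]
unit clause [-2] forces x2=F; simplify:
  satisfied 2 clause(s); 5 remain; assigned so far: [2, 6]
unit clause [4] forces x4=T; simplify:
  drop -4 from [-1, -4] -> [-1]
  satisfied 3 clause(s); 2 remain; assigned so far: [2, 4, 6]
unit clause [-1] forces x1=F; simplify:
  drop 1 from [3, 1] -> [3]
  satisfied 1 clause(s); 1 remain; assigned so far: [1, 2, 4, 6]
unit clause [3] forces x3=T; simplify:
  satisfied 1 clause(s); 0 remain; assigned so far: [1, 2, 3, 4, 6]

Answer: x1=F x2=F x3=T x4=T x6=F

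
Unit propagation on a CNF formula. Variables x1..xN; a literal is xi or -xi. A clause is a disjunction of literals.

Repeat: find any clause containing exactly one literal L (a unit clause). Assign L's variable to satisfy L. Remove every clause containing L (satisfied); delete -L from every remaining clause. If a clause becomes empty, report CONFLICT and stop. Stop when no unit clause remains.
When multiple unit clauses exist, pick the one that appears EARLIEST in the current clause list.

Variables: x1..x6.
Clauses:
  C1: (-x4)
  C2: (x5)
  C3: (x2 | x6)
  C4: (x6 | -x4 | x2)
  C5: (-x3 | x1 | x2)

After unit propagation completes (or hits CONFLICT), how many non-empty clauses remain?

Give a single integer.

unit clause [-4] forces x4=F; simplify:
  satisfied 2 clause(s); 3 remain; assigned so far: [4]
unit clause [5] forces x5=T; simplify:
  satisfied 1 clause(s); 2 remain; assigned so far: [4, 5]

Answer: 2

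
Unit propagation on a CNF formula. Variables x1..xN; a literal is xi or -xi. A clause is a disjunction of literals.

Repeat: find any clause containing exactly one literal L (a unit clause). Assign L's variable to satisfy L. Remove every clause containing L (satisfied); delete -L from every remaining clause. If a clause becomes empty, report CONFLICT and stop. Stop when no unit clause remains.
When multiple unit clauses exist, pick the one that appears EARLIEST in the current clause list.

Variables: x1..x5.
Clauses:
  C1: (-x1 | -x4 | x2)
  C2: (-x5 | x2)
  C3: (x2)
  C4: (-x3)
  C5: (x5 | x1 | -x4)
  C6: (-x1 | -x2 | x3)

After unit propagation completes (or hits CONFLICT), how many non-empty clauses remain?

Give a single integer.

Answer: 1

Derivation:
unit clause [2] forces x2=T; simplify:
  drop -2 from [-1, -2, 3] -> [-1, 3]
  satisfied 3 clause(s); 3 remain; assigned so far: [2]
unit clause [-3] forces x3=F; simplify:
  drop 3 from [-1, 3] -> [-1]
  satisfied 1 clause(s); 2 remain; assigned so far: [2, 3]
unit clause [-1] forces x1=F; simplify:
  drop 1 from [5, 1, -4] -> [5, -4]
  satisfied 1 clause(s); 1 remain; assigned so far: [1, 2, 3]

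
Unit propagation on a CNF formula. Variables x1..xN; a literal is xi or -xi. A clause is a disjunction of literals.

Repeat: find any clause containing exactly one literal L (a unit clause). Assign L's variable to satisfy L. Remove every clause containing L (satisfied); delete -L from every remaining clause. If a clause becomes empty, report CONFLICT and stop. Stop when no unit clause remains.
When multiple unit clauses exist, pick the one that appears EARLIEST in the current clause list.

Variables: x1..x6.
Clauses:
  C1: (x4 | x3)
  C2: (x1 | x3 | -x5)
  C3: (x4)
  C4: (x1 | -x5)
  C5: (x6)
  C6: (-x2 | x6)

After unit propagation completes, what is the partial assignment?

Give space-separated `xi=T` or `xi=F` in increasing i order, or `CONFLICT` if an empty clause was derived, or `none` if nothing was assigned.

unit clause [4] forces x4=T; simplify:
  satisfied 2 clause(s); 4 remain; assigned so far: [4]
unit clause [6] forces x6=T; simplify:
  satisfied 2 clause(s); 2 remain; assigned so far: [4, 6]

Answer: x4=T x6=T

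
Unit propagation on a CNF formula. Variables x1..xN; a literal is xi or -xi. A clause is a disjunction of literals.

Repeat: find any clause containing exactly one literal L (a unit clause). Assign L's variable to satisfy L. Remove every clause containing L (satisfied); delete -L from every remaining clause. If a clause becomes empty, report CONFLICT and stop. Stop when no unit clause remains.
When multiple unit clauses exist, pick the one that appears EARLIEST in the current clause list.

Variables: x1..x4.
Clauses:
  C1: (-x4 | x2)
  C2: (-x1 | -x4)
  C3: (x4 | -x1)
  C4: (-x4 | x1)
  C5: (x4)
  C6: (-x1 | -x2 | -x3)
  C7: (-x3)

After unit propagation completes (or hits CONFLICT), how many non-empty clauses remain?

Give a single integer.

unit clause [4] forces x4=T; simplify:
  drop -4 from [-4, 2] -> [2]
  drop -4 from [-1, -4] -> [-1]
  drop -4 from [-4, 1] -> [1]
  satisfied 2 clause(s); 5 remain; assigned so far: [4]
unit clause [2] forces x2=T; simplify:
  drop -2 from [-1, -2, -3] -> [-1, -3]
  satisfied 1 clause(s); 4 remain; assigned so far: [2, 4]
unit clause [-1] forces x1=F; simplify:
  drop 1 from [1] -> [] (empty!)
  satisfied 2 clause(s); 2 remain; assigned so far: [1, 2, 4]
CONFLICT (empty clause)

Answer: 1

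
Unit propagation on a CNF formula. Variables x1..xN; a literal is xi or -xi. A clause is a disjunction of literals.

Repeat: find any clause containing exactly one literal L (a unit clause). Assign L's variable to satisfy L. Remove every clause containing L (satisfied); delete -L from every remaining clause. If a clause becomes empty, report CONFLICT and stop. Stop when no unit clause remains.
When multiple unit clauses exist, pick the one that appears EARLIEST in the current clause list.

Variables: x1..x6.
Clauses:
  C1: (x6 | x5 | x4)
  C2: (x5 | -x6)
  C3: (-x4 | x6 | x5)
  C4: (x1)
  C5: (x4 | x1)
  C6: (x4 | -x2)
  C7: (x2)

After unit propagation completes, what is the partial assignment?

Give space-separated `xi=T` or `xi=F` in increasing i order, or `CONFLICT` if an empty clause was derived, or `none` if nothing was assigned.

unit clause [1] forces x1=T; simplify:
  satisfied 2 clause(s); 5 remain; assigned so far: [1]
unit clause [2] forces x2=T; simplify:
  drop -2 from [4, -2] -> [4]
  satisfied 1 clause(s); 4 remain; assigned so far: [1, 2]
unit clause [4] forces x4=T; simplify:
  drop -4 from [-4, 6, 5] -> [6, 5]
  satisfied 2 clause(s); 2 remain; assigned so far: [1, 2, 4]

Answer: x1=T x2=T x4=T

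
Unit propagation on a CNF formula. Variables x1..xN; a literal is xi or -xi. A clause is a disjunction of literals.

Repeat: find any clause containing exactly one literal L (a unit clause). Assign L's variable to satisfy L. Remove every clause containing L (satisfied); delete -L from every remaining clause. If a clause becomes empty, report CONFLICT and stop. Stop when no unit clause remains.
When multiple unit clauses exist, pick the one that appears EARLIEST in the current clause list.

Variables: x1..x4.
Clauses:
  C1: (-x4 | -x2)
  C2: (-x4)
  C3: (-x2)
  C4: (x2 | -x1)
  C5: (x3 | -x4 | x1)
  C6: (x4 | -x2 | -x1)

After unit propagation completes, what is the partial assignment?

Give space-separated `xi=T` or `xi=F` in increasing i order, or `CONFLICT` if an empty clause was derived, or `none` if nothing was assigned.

Answer: x1=F x2=F x4=F

Derivation:
unit clause [-4] forces x4=F; simplify:
  drop 4 from [4, -2, -1] -> [-2, -1]
  satisfied 3 clause(s); 3 remain; assigned so far: [4]
unit clause [-2] forces x2=F; simplify:
  drop 2 from [2, -1] -> [-1]
  satisfied 2 clause(s); 1 remain; assigned so far: [2, 4]
unit clause [-1] forces x1=F; simplify:
  satisfied 1 clause(s); 0 remain; assigned so far: [1, 2, 4]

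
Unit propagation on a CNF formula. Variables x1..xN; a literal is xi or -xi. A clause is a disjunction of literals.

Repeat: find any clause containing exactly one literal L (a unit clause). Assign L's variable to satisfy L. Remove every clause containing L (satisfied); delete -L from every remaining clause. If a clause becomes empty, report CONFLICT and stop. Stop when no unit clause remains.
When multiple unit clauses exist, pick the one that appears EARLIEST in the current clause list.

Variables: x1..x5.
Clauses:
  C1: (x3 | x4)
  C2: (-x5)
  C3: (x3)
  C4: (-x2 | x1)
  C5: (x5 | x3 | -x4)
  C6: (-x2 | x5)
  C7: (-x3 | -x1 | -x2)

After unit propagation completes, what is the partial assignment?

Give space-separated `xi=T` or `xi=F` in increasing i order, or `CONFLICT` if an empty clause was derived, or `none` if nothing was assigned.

unit clause [-5] forces x5=F; simplify:
  drop 5 from [5, 3, -4] -> [3, -4]
  drop 5 from [-2, 5] -> [-2]
  satisfied 1 clause(s); 6 remain; assigned so far: [5]
unit clause [3] forces x3=T; simplify:
  drop -3 from [-3, -1, -2] -> [-1, -2]
  satisfied 3 clause(s); 3 remain; assigned so far: [3, 5]
unit clause [-2] forces x2=F; simplify:
  satisfied 3 clause(s); 0 remain; assigned so far: [2, 3, 5]

Answer: x2=F x3=T x5=F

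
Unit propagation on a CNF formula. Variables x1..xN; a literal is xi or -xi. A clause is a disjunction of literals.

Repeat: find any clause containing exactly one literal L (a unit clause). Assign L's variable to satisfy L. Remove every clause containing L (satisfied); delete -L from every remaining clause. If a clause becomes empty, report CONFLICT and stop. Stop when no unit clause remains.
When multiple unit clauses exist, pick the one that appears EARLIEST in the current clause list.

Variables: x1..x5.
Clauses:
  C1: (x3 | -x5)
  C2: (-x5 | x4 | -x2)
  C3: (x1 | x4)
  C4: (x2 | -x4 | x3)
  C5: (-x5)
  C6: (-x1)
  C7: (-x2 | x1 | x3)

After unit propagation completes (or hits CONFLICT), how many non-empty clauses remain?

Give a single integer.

unit clause [-5] forces x5=F; simplify:
  satisfied 3 clause(s); 4 remain; assigned so far: [5]
unit clause [-1] forces x1=F; simplify:
  drop 1 from [1, 4] -> [4]
  drop 1 from [-2, 1, 3] -> [-2, 3]
  satisfied 1 clause(s); 3 remain; assigned so far: [1, 5]
unit clause [4] forces x4=T; simplify:
  drop -4 from [2, -4, 3] -> [2, 3]
  satisfied 1 clause(s); 2 remain; assigned so far: [1, 4, 5]

Answer: 2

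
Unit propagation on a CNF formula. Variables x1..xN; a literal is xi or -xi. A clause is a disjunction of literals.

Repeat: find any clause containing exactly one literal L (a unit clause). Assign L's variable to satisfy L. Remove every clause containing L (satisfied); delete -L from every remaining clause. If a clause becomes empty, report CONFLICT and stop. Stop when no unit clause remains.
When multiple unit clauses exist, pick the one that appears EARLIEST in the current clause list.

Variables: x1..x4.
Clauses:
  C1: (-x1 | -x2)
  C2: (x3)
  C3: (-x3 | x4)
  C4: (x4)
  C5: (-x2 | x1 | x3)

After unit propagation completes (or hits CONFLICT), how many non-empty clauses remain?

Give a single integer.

Answer: 1

Derivation:
unit clause [3] forces x3=T; simplify:
  drop -3 from [-3, 4] -> [4]
  satisfied 2 clause(s); 3 remain; assigned so far: [3]
unit clause [4] forces x4=T; simplify:
  satisfied 2 clause(s); 1 remain; assigned so far: [3, 4]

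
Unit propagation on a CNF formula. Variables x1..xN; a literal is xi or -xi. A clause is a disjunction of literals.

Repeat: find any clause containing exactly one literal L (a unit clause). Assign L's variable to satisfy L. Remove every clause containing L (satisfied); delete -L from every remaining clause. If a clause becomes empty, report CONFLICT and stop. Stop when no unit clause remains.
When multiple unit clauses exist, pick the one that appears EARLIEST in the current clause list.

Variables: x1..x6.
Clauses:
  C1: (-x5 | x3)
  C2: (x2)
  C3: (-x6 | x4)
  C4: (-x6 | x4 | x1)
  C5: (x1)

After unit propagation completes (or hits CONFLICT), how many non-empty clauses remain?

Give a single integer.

Answer: 2

Derivation:
unit clause [2] forces x2=T; simplify:
  satisfied 1 clause(s); 4 remain; assigned so far: [2]
unit clause [1] forces x1=T; simplify:
  satisfied 2 clause(s); 2 remain; assigned so far: [1, 2]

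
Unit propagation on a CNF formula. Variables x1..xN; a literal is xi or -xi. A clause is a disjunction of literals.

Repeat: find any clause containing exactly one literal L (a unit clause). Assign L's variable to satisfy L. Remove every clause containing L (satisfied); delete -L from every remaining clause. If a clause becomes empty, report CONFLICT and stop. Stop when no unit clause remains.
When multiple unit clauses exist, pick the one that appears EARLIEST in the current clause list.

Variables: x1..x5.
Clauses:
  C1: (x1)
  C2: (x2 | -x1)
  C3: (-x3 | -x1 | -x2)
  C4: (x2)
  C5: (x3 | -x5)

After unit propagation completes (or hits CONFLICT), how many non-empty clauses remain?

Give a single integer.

unit clause [1] forces x1=T; simplify:
  drop -1 from [2, -1] -> [2]
  drop -1 from [-3, -1, -2] -> [-3, -2]
  satisfied 1 clause(s); 4 remain; assigned so far: [1]
unit clause [2] forces x2=T; simplify:
  drop -2 from [-3, -2] -> [-3]
  satisfied 2 clause(s); 2 remain; assigned so far: [1, 2]
unit clause [-3] forces x3=F; simplify:
  drop 3 from [3, -5] -> [-5]
  satisfied 1 clause(s); 1 remain; assigned so far: [1, 2, 3]
unit clause [-5] forces x5=F; simplify:
  satisfied 1 clause(s); 0 remain; assigned so far: [1, 2, 3, 5]

Answer: 0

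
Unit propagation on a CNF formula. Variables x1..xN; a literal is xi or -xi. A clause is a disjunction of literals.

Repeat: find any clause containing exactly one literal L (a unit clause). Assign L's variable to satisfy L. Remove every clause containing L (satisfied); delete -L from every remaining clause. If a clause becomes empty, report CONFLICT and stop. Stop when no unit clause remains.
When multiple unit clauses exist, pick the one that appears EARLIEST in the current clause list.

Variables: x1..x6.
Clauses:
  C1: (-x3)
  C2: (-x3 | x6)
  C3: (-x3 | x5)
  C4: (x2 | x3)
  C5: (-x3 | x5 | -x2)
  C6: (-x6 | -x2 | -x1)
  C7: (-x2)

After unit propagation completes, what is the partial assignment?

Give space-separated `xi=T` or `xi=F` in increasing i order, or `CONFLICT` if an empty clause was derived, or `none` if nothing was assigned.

unit clause [-3] forces x3=F; simplify:
  drop 3 from [2, 3] -> [2]
  satisfied 4 clause(s); 3 remain; assigned so far: [3]
unit clause [2] forces x2=T; simplify:
  drop -2 from [-6, -2, -1] -> [-6, -1]
  drop -2 from [-2] -> [] (empty!)
  satisfied 1 clause(s); 2 remain; assigned so far: [2, 3]
CONFLICT (empty clause)

Answer: CONFLICT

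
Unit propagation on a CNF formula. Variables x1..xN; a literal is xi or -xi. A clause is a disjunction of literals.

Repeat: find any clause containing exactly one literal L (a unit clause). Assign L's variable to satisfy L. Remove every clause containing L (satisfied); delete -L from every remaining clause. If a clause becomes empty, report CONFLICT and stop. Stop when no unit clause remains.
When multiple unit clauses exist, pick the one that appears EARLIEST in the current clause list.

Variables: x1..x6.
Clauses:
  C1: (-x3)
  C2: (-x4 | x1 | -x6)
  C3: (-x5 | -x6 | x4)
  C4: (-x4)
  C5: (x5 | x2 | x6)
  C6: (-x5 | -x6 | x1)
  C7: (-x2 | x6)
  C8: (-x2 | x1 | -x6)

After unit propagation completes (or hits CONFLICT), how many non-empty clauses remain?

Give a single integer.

unit clause [-3] forces x3=F; simplify:
  satisfied 1 clause(s); 7 remain; assigned so far: [3]
unit clause [-4] forces x4=F; simplify:
  drop 4 from [-5, -6, 4] -> [-5, -6]
  satisfied 2 clause(s); 5 remain; assigned so far: [3, 4]

Answer: 5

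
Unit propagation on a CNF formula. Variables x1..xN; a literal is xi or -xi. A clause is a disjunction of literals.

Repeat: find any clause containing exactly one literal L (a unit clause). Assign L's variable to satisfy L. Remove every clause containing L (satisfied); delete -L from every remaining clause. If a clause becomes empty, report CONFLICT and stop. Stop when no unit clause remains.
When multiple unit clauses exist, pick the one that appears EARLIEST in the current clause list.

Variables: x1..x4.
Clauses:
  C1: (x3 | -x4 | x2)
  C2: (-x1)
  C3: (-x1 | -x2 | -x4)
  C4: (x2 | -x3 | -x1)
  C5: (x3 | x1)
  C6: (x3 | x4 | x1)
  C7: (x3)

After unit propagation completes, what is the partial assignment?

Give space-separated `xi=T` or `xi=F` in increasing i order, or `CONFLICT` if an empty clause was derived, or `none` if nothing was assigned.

unit clause [-1] forces x1=F; simplify:
  drop 1 from [3, 1] -> [3]
  drop 1 from [3, 4, 1] -> [3, 4]
  satisfied 3 clause(s); 4 remain; assigned so far: [1]
unit clause [3] forces x3=T; simplify:
  satisfied 4 clause(s); 0 remain; assigned so far: [1, 3]

Answer: x1=F x3=T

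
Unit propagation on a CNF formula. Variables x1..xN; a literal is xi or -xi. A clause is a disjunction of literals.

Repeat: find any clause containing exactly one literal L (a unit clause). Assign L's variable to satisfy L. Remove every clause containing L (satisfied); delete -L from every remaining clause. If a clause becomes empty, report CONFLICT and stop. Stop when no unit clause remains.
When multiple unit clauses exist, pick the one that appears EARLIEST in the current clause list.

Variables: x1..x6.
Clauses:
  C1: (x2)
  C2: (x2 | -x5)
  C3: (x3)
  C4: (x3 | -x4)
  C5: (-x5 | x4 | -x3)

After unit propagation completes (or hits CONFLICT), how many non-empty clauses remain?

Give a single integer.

unit clause [2] forces x2=T; simplify:
  satisfied 2 clause(s); 3 remain; assigned so far: [2]
unit clause [3] forces x3=T; simplify:
  drop -3 from [-5, 4, -3] -> [-5, 4]
  satisfied 2 clause(s); 1 remain; assigned so far: [2, 3]

Answer: 1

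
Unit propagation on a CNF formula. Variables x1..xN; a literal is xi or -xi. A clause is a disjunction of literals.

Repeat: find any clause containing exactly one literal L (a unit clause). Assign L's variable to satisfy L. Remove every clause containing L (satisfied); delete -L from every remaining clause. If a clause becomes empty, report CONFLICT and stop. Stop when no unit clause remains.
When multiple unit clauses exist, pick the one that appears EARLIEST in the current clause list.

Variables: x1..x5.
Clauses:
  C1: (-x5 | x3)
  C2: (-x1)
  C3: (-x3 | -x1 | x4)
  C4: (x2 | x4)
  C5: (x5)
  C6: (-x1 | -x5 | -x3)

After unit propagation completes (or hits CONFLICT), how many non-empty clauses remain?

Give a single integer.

Answer: 1

Derivation:
unit clause [-1] forces x1=F; simplify:
  satisfied 3 clause(s); 3 remain; assigned so far: [1]
unit clause [5] forces x5=T; simplify:
  drop -5 from [-5, 3] -> [3]
  satisfied 1 clause(s); 2 remain; assigned so far: [1, 5]
unit clause [3] forces x3=T; simplify:
  satisfied 1 clause(s); 1 remain; assigned so far: [1, 3, 5]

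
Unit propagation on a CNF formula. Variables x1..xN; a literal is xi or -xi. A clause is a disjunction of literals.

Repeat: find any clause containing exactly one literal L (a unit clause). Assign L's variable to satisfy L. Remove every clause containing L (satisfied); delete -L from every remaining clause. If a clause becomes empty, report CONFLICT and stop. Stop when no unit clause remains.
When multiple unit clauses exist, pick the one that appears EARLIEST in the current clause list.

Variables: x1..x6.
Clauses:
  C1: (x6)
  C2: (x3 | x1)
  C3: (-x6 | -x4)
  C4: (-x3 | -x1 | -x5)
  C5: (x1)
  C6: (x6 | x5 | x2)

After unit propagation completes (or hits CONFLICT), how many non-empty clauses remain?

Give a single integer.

Answer: 1

Derivation:
unit clause [6] forces x6=T; simplify:
  drop -6 from [-6, -4] -> [-4]
  satisfied 2 clause(s); 4 remain; assigned so far: [6]
unit clause [-4] forces x4=F; simplify:
  satisfied 1 clause(s); 3 remain; assigned so far: [4, 6]
unit clause [1] forces x1=T; simplify:
  drop -1 from [-3, -1, -5] -> [-3, -5]
  satisfied 2 clause(s); 1 remain; assigned so far: [1, 4, 6]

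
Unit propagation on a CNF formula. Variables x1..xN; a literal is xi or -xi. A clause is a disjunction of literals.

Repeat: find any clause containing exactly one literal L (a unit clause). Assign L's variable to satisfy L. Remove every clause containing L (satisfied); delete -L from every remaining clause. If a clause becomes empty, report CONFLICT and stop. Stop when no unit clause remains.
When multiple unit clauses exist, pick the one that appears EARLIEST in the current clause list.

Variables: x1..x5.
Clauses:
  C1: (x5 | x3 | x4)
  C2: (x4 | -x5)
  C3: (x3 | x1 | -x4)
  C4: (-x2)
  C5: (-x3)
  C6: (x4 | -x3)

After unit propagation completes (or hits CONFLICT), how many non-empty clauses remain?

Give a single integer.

Answer: 3

Derivation:
unit clause [-2] forces x2=F; simplify:
  satisfied 1 clause(s); 5 remain; assigned so far: [2]
unit clause [-3] forces x3=F; simplify:
  drop 3 from [5, 3, 4] -> [5, 4]
  drop 3 from [3, 1, -4] -> [1, -4]
  satisfied 2 clause(s); 3 remain; assigned so far: [2, 3]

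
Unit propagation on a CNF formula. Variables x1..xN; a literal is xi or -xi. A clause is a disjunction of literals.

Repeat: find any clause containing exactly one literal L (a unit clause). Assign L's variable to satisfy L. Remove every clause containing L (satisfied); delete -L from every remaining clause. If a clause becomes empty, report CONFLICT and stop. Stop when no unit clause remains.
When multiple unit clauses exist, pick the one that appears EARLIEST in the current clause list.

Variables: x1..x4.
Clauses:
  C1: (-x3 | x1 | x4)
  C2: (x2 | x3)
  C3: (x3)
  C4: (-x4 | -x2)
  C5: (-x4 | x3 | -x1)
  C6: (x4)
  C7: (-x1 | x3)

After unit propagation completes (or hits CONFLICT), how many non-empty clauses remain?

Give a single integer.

Answer: 0

Derivation:
unit clause [3] forces x3=T; simplify:
  drop -3 from [-3, 1, 4] -> [1, 4]
  satisfied 4 clause(s); 3 remain; assigned so far: [3]
unit clause [4] forces x4=T; simplify:
  drop -4 from [-4, -2] -> [-2]
  satisfied 2 clause(s); 1 remain; assigned so far: [3, 4]
unit clause [-2] forces x2=F; simplify:
  satisfied 1 clause(s); 0 remain; assigned so far: [2, 3, 4]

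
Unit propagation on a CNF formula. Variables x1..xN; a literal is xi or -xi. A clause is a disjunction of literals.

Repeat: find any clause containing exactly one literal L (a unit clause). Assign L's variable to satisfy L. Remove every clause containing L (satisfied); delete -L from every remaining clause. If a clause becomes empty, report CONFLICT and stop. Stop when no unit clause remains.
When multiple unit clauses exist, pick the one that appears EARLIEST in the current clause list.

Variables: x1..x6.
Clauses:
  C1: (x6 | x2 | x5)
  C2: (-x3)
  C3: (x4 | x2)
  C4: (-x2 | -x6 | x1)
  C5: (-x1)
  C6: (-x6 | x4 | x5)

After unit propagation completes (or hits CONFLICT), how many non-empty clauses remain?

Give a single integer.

Answer: 4

Derivation:
unit clause [-3] forces x3=F; simplify:
  satisfied 1 clause(s); 5 remain; assigned so far: [3]
unit clause [-1] forces x1=F; simplify:
  drop 1 from [-2, -6, 1] -> [-2, -6]
  satisfied 1 clause(s); 4 remain; assigned so far: [1, 3]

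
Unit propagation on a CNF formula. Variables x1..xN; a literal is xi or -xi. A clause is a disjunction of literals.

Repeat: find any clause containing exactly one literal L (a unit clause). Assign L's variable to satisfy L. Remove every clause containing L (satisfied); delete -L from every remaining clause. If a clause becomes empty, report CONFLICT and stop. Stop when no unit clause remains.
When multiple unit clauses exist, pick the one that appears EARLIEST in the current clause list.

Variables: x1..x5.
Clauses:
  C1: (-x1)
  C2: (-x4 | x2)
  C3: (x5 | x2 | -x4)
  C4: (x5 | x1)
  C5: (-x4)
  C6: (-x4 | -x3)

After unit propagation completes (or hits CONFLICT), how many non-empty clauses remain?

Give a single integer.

Answer: 0

Derivation:
unit clause [-1] forces x1=F; simplify:
  drop 1 from [5, 1] -> [5]
  satisfied 1 clause(s); 5 remain; assigned so far: [1]
unit clause [5] forces x5=T; simplify:
  satisfied 2 clause(s); 3 remain; assigned so far: [1, 5]
unit clause [-4] forces x4=F; simplify:
  satisfied 3 clause(s); 0 remain; assigned so far: [1, 4, 5]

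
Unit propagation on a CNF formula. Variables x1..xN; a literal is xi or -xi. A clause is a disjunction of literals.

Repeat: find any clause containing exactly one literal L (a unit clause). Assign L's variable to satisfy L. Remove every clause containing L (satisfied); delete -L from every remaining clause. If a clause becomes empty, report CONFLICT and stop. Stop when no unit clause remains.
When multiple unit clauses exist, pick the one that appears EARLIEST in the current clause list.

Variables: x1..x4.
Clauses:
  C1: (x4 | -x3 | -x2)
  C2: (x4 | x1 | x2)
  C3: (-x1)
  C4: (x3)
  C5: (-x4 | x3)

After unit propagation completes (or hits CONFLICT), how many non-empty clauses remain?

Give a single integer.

Answer: 2

Derivation:
unit clause [-1] forces x1=F; simplify:
  drop 1 from [4, 1, 2] -> [4, 2]
  satisfied 1 clause(s); 4 remain; assigned so far: [1]
unit clause [3] forces x3=T; simplify:
  drop -3 from [4, -3, -2] -> [4, -2]
  satisfied 2 clause(s); 2 remain; assigned so far: [1, 3]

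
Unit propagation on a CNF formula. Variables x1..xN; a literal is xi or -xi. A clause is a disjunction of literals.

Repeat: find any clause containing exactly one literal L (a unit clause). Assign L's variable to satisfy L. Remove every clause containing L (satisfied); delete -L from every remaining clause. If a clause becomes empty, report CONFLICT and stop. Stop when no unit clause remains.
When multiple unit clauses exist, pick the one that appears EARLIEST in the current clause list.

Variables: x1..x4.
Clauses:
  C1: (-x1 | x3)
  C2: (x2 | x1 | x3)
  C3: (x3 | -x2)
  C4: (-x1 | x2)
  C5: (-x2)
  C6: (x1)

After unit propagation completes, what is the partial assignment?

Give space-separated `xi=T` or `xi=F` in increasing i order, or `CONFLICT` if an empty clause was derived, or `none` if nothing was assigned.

unit clause [-2] forces x2=F; simplify:
  drop 2 from [2, 1, 3] -> [1, 3]
  drop 2 from [-1, 2] -> [-1]
  satisfied 2 clause(s); 4 remain; assigned so far: [2]
unit clause [-1] forces x1=F; simplify:
  drop 1 from [1, 3] -> [3]
  drop 1 from [1] -> [] (empty!)
  satisfied 2 clause(s); 2 remain; assigned so far: [1, 2]
CONFLICT (empty clause)

Answer: CONFLICT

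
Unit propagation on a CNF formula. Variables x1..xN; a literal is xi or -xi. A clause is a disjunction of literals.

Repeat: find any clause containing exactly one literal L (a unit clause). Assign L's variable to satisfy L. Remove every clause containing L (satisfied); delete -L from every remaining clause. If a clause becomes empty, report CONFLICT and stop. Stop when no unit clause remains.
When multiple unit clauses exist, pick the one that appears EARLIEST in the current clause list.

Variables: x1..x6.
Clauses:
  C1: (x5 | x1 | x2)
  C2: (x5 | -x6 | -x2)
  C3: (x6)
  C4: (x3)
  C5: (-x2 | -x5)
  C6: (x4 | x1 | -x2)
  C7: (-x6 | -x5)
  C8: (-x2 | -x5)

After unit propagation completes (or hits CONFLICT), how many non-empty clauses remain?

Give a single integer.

Answer: 0

Derivation:
unit clause [6] forces x6=T; simplify:
  drop -6 from [5, -6, -2] -> [5, -2]
  drop -6 from [-6, -5] -> [-5]
  satisfied 1 clause(s); 7 remain; assigned so far: [6]
unit clause [3] forces x3=T; simplify:
  satisfied 1 clause(s); 6 remain; assigned so far: [3, 6]
unit clause [-5] forces x5=F; simplify:
  drop 5 from [5, 1, 2] -> [1, 2]
  drop 5 from [5, -2] -> [-2]
  satisfied 3 clause(s); 3 remain; assigned so far: [3, 5, 6]
unit clause [-2] forces x2=F; simplify:
  drop 2 from [1, 2] -> [1]
  satisfied 2 clause(s); 1 remain; assigned so far: [2, 3, 5, 6]
unit clause [1] forces x1=T; simplify:
  satisfied 1 clause(s); 0 remain; assigned so far: [1, 2, 3, 5, 6]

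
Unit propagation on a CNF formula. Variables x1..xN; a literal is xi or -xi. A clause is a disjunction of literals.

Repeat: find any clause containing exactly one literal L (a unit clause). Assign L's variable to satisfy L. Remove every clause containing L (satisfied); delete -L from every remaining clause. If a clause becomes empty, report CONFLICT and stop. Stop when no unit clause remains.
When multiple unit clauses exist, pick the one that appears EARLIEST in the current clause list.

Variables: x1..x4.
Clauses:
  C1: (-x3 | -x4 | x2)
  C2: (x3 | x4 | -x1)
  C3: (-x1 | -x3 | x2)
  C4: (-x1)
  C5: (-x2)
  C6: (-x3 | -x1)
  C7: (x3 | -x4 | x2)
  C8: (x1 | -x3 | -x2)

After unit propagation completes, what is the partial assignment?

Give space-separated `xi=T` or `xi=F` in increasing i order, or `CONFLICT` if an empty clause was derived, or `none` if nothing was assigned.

unit clause [-1] forces x1=F; simplify:
  drop 1 from [1, -3, -2] -> [-3, -2]
  satisfied 4 clause(s); 4 remain; assigned so far: [1]
unit clause [-2] forces x2=F; simplify:
  drop 2 from [-3, -4, 2] -> [-3, -4]
  drop 2 from [3, -4, 2] -> [3, -4]
  satisfied 2 clause(s); 2 remain; assigned so far: [1, 2]

Answer: x1=F x2=F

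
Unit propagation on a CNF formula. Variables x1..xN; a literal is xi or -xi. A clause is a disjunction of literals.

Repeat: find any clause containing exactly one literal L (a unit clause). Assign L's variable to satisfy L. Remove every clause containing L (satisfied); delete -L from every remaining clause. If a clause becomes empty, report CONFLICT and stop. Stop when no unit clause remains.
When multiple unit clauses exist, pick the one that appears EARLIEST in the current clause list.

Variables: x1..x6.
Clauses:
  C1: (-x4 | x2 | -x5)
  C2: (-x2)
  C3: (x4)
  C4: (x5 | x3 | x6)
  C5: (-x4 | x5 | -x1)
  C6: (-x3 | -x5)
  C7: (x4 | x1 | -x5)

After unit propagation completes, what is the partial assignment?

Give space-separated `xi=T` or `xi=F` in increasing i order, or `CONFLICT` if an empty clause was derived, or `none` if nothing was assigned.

unit clause [-2] forces x2=F; simplify:
  drop 2 from [-4, 2, -5] -> [-4, -5]
  satisfied 1 clause(s); 6 remain; assigned so far: [2]
unit clause [4] forces x4=T; simplify:
  drop -4 from [-4, -5] -> [-5]
  drop -4 from [-4, 5, -1] -> [5, -1]
  satisfied 2 clause(s); 4 remain; assigned so far: [2, 4]
unit clause [-5] forces x5=F; simplify:
  drop 5 from [5, 3, 6] -> [3, 6]
  drop 5 from [5, -1] -> [-1]
  satisfied 2 clause(s); 2 remain; assigned so far: [2, 4, 5]
unit clause [-1] forces x1=F; simplify:
  satisfied 1 clause(s); 1 remain; assigned so far: [1, 2, 4, 5]

Answer: x1=F x2=F x4=T x5=F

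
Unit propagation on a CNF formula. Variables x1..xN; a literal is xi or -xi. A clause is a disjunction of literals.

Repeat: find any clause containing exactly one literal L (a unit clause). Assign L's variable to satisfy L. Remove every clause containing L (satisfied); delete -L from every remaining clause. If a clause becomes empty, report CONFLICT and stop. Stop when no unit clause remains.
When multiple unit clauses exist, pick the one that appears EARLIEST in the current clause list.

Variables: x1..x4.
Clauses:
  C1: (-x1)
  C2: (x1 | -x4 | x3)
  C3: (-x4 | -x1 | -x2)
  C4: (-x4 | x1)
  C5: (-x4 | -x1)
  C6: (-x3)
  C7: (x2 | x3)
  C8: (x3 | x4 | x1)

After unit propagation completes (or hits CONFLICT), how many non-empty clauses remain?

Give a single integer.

Answer: 1

Derivation:
unit clause [-1] forces x1=F; simplify:
  drop 1 from [1, -4, 3] -> [-4, 3]
  drop 1 from [-4, 1] -> [-4]
  drop 1 from [3, 4, 1] -> [3, 4]
  satisfied 3 clause(s); 5 remain; assigned so far: [1]
unit clause [-4] forces x4=F; simplify:
  drop 4 from [3, 4] -> [3]
  satisfied 2 clause(s); 3 remain; assigned so far: [1, 4]
unit clause [-3] forces x3=F; simplify:
  drop 3 from [2, 3] -> [2]
  drop 3 from [3] -> [] (empty!)
  satisfied 1 clause(s); 2 remain; assigned so far: [1, 3, 4]
CONFLICT (empty clause)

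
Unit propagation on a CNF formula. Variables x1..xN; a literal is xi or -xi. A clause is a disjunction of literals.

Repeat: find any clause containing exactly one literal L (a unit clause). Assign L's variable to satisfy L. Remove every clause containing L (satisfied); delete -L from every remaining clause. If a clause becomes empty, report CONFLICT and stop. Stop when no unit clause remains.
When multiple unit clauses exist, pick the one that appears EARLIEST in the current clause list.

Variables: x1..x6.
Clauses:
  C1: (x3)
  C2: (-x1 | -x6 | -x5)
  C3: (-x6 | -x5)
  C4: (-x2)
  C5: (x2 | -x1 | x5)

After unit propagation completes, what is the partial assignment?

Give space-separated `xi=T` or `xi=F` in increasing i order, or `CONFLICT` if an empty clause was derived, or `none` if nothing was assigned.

unit clause [3] forces x3=T; simplify:
  satisfied 1 clause(s); 4 remain; assigned so far: [3]
unit clause [-2] forces x2=F; simplify:
  drop 2 from [2, -1, 5] -> [-1, 5]
  satisfied 1 clause(s); 3 remain; assigned so far: [2, 3]

Answer: x2=F x3=T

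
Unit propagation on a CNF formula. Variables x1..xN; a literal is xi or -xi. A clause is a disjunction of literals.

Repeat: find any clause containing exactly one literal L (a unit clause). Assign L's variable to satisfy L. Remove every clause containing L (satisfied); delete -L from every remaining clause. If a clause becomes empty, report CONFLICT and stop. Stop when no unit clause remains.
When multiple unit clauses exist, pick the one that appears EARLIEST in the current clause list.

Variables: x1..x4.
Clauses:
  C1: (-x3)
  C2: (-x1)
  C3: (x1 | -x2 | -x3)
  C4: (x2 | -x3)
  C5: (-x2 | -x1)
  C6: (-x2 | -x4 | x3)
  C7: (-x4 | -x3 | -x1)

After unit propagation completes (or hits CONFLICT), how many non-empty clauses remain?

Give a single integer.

Answer: 1

Derivation:
unit clause [-3] forces x3=F; simplify:
  drop 3 from [-2, -4, 3] -> [-2, -4]
  satisfied 4 clause(s); 3 remain; assigned so far: [3]
unit clause [-1] forces x1=F; simplify:
  satisfied 2 clause(s); 1 remain; assigned so far: [1, 3]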